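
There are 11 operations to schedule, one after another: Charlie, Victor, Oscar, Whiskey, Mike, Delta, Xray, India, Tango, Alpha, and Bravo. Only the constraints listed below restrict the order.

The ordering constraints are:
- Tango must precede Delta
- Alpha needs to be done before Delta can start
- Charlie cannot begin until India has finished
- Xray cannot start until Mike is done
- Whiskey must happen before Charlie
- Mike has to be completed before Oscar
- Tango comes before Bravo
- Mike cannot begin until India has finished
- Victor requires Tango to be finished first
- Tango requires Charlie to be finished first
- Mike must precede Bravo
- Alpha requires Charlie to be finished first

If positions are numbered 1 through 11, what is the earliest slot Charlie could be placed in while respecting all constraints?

Working backwards through the constraints from Charlie, its full set of required predecessors is Whiskey, India — 2 of them.
With 2 mandatory predecessors, the earliest Charlie can sit is position 2+1 = 3, and placing just those 2 first achieves it.

3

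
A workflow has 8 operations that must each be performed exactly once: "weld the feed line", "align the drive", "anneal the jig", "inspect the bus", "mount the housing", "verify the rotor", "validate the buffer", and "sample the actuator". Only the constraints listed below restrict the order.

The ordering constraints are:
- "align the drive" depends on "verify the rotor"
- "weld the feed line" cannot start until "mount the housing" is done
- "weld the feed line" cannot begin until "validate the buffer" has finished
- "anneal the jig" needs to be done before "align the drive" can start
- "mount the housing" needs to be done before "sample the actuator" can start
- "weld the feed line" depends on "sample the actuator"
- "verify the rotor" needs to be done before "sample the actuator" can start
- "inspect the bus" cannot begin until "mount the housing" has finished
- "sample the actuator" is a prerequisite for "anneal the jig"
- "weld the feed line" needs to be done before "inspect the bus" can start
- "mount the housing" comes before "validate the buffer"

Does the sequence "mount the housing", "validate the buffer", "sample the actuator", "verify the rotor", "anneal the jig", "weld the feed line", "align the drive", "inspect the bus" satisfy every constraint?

No

In the proposed order, "sample the actuator" appears before "verify the rotor".
Since "verify the rotor" is required before "sample the actuator", the ordering is invalid.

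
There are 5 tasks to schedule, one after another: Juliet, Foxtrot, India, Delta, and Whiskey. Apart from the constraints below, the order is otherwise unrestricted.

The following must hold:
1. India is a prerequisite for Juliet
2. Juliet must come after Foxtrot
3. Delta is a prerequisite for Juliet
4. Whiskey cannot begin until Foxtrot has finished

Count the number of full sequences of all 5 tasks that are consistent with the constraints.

18

3 tasks have no prerequisites (Foxtrot, India, Delta), so any of them could come first.
Counting all ways to extend the partial order to a total order gives 18.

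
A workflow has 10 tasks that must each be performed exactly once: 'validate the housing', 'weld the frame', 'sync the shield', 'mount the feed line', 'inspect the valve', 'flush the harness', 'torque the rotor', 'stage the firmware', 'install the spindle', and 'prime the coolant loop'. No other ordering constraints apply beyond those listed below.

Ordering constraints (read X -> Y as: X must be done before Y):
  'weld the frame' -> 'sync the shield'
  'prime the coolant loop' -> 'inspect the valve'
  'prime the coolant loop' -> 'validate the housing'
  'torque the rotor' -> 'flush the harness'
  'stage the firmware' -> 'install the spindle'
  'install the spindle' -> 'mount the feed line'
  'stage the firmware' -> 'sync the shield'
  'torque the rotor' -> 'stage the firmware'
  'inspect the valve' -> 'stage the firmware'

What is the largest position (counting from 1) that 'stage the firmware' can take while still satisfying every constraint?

7

Every task that must follow 'stage the firmware' has to come after it. Tracing all chains starting from 'stage the firmware', those tasks are: 'sync the shield', 'mount the feed line', 'install the spindle' — 3 in total.
So at least 3 tasks follow 'stage the firmware', putting 'stage the firmware' no later than position 7. That position is achievable by scheduling everything else first.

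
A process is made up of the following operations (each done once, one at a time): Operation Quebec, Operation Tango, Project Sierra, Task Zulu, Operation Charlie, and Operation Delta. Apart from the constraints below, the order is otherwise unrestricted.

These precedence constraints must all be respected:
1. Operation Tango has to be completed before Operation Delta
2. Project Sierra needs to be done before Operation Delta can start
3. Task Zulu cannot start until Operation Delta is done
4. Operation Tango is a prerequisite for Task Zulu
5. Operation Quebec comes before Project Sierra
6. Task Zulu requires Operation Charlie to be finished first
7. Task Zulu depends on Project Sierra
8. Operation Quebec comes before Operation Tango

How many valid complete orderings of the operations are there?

10

2 operations have no prerequisites (Operation Quebec, Operation Charlie), so any of them could come first.
Enumerating by repeatedly choosing an available operation (one whose prerequisites are all placed) gives 10 distinct complete orderings.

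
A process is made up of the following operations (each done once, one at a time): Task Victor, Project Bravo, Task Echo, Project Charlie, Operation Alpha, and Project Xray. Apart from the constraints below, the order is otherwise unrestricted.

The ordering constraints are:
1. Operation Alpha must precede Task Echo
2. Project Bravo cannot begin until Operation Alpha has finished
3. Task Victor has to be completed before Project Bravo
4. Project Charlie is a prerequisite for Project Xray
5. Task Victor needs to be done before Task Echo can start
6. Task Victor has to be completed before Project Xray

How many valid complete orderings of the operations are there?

The operations with no prerequisites are Task Victor, Project Charlie, Operation Alpha; any of them can be placed first.
Counting all ways to extend the partial order to a total order gives 52.

52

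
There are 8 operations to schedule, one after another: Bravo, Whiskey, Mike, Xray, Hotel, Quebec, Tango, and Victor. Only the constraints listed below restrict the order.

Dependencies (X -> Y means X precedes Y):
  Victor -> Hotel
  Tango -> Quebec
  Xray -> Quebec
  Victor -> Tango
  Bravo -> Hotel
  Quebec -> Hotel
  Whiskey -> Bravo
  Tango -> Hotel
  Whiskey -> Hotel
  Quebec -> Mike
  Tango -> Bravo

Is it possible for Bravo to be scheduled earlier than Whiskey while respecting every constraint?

There is a dependency chain Whiskey → Bravo, so Bravo always comes after Whiskey.
Hence Bravo can never be scheduled before Whiskey.

No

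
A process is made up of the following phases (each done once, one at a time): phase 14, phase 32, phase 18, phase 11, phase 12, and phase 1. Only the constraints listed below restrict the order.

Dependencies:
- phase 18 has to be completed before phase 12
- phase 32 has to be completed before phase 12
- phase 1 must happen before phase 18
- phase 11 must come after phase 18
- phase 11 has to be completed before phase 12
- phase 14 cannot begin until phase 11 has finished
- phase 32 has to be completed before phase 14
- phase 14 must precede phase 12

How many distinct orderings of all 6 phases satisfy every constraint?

4

The phases with no prerequisites are phase 32, phase 1; any of them can be placed first.
Counting all ways to extend the partial order to a total order gives 4.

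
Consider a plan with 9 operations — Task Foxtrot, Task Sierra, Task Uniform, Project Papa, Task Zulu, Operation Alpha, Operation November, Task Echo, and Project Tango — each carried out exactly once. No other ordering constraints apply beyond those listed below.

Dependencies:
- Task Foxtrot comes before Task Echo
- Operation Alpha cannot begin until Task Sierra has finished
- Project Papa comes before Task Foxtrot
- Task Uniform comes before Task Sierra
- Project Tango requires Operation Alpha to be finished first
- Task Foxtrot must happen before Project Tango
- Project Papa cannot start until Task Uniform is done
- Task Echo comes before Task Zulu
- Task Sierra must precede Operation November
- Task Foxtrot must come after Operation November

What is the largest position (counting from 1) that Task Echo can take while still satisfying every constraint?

The only operation forced after Task Echo (directly or by a chain) is Task Zulu.
With 1 mandatory successor out of 9 operations total, the latest slot for Task Echo is 9−1 = 8, and it's reachable by doing all non-successors before Task Echo.

8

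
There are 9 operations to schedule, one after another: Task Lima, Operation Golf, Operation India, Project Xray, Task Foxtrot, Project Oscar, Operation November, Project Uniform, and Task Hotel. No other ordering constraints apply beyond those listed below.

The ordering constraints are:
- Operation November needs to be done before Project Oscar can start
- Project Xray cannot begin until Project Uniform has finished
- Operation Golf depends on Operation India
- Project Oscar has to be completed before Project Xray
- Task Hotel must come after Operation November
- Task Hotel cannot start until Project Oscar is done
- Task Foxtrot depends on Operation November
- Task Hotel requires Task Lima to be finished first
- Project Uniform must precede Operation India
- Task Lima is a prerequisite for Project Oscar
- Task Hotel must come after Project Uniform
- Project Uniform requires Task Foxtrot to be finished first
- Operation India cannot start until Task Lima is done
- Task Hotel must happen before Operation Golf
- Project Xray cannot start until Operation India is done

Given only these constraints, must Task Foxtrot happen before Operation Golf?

Chaining the stated constraints: Task Foxtrot → Project Uniform → Task Hotel → Operation Golf.
That forces Task Foxtrot before Operation Golf in every valid schedule.

Yes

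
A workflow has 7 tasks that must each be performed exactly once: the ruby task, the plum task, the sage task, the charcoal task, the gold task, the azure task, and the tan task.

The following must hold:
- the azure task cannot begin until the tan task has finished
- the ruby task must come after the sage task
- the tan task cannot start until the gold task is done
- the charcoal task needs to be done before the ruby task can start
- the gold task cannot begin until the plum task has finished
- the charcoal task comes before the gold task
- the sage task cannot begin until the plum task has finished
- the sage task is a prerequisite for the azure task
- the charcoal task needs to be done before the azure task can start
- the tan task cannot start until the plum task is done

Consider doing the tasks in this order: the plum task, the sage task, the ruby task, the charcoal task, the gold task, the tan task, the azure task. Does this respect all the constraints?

No

The sequence places the ruby task ahead of the charcoal task.
But one of the constraints requires the charcoal task before the ruby task, so this ordering violates it.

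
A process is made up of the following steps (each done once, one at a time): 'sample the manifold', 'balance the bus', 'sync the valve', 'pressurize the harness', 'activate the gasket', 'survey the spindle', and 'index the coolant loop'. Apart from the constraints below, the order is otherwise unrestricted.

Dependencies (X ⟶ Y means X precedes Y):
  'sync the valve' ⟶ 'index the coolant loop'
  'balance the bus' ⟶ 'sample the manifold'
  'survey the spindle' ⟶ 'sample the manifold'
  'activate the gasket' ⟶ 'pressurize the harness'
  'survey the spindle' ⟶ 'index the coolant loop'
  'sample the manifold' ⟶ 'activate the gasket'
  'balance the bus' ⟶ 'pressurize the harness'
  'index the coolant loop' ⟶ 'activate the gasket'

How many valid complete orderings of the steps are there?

The steps with no prerequisites are 'balance the bus', 'sync the valve', 'survey the spindle'; any of them can be placed first.
Enumerating by repeatedly choosing an available step (one whose prerequisites are all placed) gives 16 distinct complete orderings.

16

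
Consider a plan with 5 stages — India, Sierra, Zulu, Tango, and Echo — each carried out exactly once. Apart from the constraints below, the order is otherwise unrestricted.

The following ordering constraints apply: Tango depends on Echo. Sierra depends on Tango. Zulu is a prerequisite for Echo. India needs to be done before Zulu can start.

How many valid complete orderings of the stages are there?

1

Only India has no prerequisites, so it must go first.
Continuing from there, at each step only one stage has all its prerequisites placed, so the ordering is fully determined — there is exactly 1.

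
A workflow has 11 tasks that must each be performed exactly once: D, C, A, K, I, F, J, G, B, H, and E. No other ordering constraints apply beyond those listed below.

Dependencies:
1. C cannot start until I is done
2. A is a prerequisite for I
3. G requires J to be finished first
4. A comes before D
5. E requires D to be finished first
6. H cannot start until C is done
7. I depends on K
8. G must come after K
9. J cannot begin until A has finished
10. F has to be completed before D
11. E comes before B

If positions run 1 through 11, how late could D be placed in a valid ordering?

The tasks that are forced after D, directly or by a chain of constraints, are B, E. That's 2 tasks.
With 2 mandatory successors out of 11 tasks total, the latest slot for D is 11−2 = 9, and it's reachable by doing all non-successors before D.

9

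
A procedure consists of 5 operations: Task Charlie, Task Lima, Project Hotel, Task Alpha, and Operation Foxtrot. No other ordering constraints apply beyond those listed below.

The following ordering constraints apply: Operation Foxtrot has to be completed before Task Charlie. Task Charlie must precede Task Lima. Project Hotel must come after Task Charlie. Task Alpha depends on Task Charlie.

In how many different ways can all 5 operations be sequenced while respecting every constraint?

6

Operation Foxtrot is the only operation with nothing required before it, so every ordering starts there.
Systematically extending each partial ordering one operation at a time and counting, there are 6 complete orderings.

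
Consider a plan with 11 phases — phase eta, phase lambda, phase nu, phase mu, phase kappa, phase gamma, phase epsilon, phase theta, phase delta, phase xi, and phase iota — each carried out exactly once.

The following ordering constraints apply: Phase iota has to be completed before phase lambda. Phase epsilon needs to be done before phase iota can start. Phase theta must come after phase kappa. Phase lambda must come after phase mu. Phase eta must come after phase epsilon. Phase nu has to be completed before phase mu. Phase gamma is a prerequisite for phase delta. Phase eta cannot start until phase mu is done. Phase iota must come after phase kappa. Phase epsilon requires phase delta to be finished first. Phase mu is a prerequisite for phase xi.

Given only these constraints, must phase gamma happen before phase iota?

Tracing the constraints gives a chain: phase gamma → phase delta → phase epsilon → phase iota.
So phase gamma must precede phase iota in any valid ordering.

Yes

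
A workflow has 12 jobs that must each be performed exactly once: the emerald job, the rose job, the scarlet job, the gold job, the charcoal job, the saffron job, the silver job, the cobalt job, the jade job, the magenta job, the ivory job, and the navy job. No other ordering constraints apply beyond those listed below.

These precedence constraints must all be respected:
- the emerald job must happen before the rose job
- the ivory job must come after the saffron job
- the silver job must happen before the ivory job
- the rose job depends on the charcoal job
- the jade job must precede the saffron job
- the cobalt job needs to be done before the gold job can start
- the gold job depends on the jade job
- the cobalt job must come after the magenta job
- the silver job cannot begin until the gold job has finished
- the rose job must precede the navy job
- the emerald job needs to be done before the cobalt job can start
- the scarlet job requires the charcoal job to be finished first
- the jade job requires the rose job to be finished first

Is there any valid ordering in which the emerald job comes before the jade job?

The constraints force the emerald job before the jade job, so yes — every valid ordering has the emerald job earlier.

Yes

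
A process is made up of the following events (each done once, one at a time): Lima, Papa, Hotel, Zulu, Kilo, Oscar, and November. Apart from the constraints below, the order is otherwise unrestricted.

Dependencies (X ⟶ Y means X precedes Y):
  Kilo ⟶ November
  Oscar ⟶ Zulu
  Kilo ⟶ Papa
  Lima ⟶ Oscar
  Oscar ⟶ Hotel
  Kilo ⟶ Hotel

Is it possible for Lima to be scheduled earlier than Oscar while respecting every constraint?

The constraints force Lima before Oscar, so yes — every valid ordering has Lima earlier.

Yes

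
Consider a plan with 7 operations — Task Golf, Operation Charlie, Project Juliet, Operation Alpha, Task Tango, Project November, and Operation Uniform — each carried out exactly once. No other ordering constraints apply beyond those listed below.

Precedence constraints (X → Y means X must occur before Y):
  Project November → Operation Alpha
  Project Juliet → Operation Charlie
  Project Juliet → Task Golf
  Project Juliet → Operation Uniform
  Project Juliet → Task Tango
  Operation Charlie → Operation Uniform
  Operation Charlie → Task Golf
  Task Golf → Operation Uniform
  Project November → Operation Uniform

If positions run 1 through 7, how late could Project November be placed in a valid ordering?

5

Every operation that must follow Project November has to come after it. Tracing all chains starting from Project November, those operations are: Operation Alpha, Operation Uniform — 2 in total.
So at least 2 operations follow Project November, putting Project November no later than position 5. That position is achievable by scheduling everything else first.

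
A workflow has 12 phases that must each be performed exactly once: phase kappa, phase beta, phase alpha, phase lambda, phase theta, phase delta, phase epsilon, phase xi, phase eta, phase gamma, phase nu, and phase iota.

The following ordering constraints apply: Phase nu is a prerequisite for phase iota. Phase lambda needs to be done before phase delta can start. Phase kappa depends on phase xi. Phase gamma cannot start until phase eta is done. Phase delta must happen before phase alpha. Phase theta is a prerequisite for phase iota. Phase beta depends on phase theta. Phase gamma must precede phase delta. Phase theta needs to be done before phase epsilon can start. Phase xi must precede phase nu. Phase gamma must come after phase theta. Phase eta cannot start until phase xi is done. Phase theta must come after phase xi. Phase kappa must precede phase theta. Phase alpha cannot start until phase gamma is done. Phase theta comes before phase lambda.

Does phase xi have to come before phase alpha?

Yes

There is a constraint chain phase xi → phase eta → phase gamma → phase alpha.
Hence phase xi necessarily comes before phase alpha.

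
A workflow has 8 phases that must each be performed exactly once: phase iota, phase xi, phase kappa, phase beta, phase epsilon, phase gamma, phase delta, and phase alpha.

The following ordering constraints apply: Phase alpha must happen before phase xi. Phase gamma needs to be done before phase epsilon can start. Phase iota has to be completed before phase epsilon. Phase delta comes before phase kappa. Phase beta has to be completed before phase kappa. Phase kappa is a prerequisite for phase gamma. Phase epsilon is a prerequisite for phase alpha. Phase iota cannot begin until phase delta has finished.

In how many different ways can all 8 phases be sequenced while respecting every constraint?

7

The phases with no prerequisites are phase beta, phase delta; any of them can be placed first.
Systematically extending each partial ordering one phase at a time and counting, there are 7 complete orderings.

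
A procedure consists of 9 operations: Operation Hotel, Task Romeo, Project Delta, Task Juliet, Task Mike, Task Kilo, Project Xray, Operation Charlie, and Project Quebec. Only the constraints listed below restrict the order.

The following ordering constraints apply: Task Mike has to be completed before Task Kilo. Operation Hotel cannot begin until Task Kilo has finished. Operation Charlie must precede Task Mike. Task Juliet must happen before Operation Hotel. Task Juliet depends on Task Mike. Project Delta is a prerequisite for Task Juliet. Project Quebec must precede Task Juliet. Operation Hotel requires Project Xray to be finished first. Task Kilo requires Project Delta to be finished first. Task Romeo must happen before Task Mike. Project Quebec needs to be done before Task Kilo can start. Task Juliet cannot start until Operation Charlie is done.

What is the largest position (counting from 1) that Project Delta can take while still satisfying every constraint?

Every operation that must follow Project Delta has to come after it. Tracing all chains starting from Project Delta, those operations are: Operation Hotel, Task Juliet, Task Kilo — 3 in total.
With 3 mandatory successors out of 9 operations total, the latest slot for Project Delta is 9−3 = 6, and it's reachable by doing all non-successors before Project Delta.

6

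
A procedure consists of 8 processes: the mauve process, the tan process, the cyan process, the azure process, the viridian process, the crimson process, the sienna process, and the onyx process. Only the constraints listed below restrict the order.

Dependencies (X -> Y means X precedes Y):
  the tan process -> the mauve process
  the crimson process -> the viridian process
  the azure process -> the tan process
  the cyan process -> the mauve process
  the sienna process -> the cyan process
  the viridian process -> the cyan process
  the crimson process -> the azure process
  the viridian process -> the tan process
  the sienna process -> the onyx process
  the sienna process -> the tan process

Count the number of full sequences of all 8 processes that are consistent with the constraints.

The processes with no prerequisites are the crimson process, the sienna process; any of them can be placed first.
Counting all ways to extend the partial order to a total order gives 106.

106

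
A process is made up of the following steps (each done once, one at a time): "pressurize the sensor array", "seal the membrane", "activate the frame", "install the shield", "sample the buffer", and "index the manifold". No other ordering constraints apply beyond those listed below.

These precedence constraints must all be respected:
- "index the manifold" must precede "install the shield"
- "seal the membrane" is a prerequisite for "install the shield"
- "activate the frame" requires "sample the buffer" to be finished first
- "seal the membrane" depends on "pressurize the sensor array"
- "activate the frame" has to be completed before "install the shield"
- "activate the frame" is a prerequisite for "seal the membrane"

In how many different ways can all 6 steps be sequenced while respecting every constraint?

15

The steps with no prerequisites are "pressurize the sensor array", "sample the buffer", "index the manifold"; any of them can be placed first.
Counting all ways to extend the partial order to a total order gives 15.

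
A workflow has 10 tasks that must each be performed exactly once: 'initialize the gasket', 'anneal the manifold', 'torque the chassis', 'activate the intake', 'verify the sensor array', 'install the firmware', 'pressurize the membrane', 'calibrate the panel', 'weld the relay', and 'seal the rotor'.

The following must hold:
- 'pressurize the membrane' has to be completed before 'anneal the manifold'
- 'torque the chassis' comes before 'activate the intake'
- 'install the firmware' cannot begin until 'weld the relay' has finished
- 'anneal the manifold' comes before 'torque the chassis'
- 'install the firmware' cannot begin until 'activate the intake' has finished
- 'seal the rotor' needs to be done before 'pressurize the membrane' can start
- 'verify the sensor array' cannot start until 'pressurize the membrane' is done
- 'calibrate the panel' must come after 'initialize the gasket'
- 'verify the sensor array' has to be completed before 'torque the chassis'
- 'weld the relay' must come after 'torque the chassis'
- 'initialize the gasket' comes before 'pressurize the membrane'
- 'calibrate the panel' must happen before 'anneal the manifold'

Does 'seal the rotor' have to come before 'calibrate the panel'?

No

Nothing in the constraints links 'seal the rotor' and 'calibrate the panel'; they are unordered relative to each other.
So 'seal the rotor' can come before 'calibrate the panel' or after — it is not forced.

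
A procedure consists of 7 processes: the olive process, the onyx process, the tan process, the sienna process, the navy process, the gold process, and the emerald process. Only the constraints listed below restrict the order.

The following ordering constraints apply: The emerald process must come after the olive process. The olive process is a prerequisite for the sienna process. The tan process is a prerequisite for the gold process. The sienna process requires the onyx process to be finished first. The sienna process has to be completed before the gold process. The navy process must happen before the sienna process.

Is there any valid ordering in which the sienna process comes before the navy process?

No

There is a dependency chain the navy process → the sienna process, so the sienna process always comes after the navy process.
So no valid ordering can have the sienna process before the navy process.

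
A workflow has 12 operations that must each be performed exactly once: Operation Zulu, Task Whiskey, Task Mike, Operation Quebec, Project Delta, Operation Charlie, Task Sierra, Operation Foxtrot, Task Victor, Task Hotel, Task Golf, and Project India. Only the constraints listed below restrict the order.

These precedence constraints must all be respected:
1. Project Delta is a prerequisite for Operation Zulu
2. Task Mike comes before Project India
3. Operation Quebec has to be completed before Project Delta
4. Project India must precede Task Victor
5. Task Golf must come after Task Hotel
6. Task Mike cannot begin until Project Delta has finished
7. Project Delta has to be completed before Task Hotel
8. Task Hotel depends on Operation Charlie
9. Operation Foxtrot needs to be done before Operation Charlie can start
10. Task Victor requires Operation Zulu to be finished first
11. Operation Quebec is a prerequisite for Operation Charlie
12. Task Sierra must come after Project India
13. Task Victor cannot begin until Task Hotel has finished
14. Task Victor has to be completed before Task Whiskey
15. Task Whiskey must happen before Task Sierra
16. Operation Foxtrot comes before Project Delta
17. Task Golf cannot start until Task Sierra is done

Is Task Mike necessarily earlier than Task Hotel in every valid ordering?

Task Mike and Task Hotel are not related by any chain of constraints.
A valid ordering placing Task Hotel before Task Mike exists, so the answer is no.

No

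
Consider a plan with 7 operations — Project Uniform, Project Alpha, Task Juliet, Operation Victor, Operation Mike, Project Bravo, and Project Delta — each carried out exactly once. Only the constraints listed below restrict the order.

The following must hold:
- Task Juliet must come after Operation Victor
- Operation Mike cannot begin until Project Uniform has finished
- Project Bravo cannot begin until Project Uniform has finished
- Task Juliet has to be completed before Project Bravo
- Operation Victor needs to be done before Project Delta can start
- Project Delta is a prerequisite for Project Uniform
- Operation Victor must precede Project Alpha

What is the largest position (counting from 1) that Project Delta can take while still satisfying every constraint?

4

Every operation that must follow Project Delta has to come after it. Tracing all chains starting from Project Delta, those operations are: Project Uniform, Operation Mike, Project Bravo — 3 in total.
With 3 mandatory successors out of 7 operations total, the latest slot for Project Delta is 7−3 = 4, and it's reachable by doing all non-successors before Project Delta.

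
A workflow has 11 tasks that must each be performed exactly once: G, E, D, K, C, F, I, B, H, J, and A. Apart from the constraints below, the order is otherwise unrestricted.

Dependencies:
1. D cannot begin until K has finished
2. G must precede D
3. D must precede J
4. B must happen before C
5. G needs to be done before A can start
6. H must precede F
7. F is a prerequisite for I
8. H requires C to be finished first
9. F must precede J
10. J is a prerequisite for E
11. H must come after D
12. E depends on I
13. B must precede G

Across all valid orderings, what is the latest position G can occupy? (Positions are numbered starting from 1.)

The tasks that are forced after G, directly or by a chain of constraints, are E, D, F, I, H, J, A. That's 7 tasks.
With 7 mandatory successors out of 11 tasks total, the latest slot for G is 11−7 = 4, and it's reachable by doing all non-successors before G.

4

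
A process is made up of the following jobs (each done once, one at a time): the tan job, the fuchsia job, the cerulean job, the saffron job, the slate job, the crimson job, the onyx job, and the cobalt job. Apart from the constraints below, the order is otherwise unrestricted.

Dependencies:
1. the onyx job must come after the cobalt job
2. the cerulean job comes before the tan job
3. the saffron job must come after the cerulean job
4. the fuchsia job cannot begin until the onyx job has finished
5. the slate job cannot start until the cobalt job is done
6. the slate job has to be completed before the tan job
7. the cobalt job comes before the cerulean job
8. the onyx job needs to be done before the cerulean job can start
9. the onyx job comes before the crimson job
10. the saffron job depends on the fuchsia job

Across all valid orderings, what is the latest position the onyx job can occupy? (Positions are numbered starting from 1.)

3

Every job that must follow the onyx job has to come after it. Tracing all chains starting from the onyx job, those jobs are: the tan job, the fuchsia job, the cerulean job, the saffron job, the crimson job — 5 in total.
With 5 mandatory successors out of 8 jobs total, the latest slot for the onyx job is 8−5 = 3, and it's reachable by doing all non-successors before the onyx job.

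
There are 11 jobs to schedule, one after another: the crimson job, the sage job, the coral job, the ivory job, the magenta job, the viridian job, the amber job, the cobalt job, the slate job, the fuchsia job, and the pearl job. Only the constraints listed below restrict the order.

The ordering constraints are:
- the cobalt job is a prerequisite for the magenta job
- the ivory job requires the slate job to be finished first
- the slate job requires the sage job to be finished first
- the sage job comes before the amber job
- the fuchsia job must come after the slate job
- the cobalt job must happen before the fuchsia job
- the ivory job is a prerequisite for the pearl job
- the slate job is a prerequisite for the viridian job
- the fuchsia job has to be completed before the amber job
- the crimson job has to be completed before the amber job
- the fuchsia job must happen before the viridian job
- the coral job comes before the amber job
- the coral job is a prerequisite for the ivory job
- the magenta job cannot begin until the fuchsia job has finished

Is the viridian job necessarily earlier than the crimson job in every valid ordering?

No

Nothing in the constraints links the viridian job and the crimson job; they are unordered relative to each other.
A valid ordering placing the crimson job before the viridian job exists, so the answer is no.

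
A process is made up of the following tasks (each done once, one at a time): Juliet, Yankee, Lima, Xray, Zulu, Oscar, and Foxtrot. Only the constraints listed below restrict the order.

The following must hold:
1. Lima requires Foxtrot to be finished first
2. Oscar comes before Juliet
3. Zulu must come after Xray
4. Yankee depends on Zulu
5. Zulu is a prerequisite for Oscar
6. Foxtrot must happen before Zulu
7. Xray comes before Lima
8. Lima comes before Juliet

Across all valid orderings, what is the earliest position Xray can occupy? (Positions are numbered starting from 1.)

No constraint forces any other task before Xray, so it can be placed first.

1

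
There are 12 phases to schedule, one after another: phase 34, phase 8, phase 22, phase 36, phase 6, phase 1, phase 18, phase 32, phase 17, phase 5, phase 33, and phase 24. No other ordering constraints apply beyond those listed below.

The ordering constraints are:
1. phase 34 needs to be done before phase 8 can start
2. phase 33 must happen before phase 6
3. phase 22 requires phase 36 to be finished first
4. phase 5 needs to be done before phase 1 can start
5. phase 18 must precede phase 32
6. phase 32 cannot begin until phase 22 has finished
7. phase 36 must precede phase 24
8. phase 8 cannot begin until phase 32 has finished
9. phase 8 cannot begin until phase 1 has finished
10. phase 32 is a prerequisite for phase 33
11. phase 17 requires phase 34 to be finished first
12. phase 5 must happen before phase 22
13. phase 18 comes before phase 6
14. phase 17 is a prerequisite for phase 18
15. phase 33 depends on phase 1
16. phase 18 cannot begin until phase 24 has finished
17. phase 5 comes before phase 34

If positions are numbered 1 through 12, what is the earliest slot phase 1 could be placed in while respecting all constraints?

2

The only phase forced before phase 1 (directly or transitively) is phase 5.
So at minimum 1 phase comes before phase 1, putting phase 1 no earlier than position 2. That position is achievable by scheduling exactly that predecessor first.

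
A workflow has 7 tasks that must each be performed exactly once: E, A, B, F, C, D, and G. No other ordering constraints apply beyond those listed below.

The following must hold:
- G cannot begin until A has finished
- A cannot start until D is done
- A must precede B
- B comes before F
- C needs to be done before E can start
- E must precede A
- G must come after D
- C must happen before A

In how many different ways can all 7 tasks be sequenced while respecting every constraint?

The tasks with no prerequisites are C, D; any of them can be placed first.
Counting all ways to extend the partial order to a total order gives 9.

9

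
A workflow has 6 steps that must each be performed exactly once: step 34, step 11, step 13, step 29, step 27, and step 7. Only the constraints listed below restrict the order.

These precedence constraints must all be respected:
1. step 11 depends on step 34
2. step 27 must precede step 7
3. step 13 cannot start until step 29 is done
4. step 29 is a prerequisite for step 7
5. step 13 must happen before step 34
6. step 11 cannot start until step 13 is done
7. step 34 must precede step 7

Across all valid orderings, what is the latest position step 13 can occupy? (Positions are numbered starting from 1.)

Every step that must follow step 13 has to come after it. Tracing all chains starting from step 13, those steps are: step 34, step 11, step 7 — 3 in total.
With 3 mandatory successors out of 6 steps total, the latest slot for step 13 is 6−3 = 3, and it's reachable by doing all non-successors before step 13.

3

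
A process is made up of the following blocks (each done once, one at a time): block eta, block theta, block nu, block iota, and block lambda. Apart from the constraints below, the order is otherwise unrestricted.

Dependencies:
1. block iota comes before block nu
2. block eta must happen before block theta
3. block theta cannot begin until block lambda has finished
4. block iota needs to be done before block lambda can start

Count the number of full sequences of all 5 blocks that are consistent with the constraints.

11

The blocks with no prerequisites are block eta, block iota; any of them can be placed first.
Enumerating by repeatedly choosing an available block (one whose prerequisites are all placed) gives 11 distinct complete orderings.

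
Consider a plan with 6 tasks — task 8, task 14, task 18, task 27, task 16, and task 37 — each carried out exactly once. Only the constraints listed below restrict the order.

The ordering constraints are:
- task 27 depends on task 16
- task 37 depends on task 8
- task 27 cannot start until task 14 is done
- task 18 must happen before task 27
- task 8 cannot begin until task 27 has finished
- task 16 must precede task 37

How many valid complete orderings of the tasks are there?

The tasks with no prerequisites are task 14, task 18, task 16; any of them can be placed first.
Enumerating by repeatedly choosing an available task (one whose prerequisites are all placed) gives 6 distinct complete orderings.

6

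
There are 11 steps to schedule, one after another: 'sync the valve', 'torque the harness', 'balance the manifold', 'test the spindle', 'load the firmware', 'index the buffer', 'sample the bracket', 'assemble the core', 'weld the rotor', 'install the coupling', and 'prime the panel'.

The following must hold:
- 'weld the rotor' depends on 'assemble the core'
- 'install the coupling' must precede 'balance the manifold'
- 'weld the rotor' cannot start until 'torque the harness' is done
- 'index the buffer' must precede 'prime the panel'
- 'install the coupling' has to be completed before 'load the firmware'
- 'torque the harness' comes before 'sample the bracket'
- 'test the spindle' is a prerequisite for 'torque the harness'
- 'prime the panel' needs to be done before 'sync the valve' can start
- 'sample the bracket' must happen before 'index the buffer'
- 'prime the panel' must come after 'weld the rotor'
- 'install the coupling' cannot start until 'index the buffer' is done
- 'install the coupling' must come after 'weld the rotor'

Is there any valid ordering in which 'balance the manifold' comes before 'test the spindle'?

No

Following 'test the spindle' → 'torque the harness' → 'weld the rotor' → 'install the coupling' → 'balance the manifold', 'test the spindle' must precede 'balance the manifold' in every valid ordering.
Hence 'balance the manifold' can never be scheduled before 'test the spindle'.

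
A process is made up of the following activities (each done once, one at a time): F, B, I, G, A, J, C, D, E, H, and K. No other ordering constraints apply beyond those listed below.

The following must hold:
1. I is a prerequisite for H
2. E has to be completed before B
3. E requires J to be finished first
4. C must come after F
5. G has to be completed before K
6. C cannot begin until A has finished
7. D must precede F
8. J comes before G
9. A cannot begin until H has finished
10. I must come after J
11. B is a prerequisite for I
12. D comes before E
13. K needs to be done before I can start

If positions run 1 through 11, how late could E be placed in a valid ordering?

Following every chain forward from E, the activities that must come later are B, I, A, C, H — 5 of them.
With 5 mandatory successors out of 11 activities total, the latest slot for E is 11−5 = 6, and it's reachable by doing all non-successors before E.

6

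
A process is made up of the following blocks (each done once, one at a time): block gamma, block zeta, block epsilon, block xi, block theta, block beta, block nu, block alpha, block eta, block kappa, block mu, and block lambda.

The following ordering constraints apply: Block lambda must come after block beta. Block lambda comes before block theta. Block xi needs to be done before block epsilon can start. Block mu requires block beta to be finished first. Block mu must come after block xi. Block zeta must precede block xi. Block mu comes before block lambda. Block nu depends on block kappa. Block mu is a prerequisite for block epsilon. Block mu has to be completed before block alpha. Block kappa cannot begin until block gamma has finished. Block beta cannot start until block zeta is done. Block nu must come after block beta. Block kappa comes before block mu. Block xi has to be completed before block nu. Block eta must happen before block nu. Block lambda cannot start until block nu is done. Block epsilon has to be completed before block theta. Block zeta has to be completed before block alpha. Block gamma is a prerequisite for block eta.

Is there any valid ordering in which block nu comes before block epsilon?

Nothing in the constraints forces block epsilon before block nu — there is no chain from block epsilon to block nu.
So a valid ordering placing block nu earlier than block epsilon exists.

Yes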